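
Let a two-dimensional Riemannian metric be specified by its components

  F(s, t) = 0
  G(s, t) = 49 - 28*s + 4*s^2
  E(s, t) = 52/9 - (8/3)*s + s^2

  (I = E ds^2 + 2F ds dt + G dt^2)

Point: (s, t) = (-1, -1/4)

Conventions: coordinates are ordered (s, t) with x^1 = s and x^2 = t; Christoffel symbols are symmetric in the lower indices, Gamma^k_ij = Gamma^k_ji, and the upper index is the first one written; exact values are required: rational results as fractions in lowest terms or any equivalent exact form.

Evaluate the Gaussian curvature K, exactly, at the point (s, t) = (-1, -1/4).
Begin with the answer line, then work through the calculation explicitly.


Answer: K = 42/7225

E = 85/9, F = 0, G = 81, EG - F^2 = 765 at the point
E_s = -14/3, E_t = 0, F_s = 0, F_t = 0, G_s = -36, G_t = 0
E_tt = 0, F_st = 0, G_ss = 8
The intrinsic route: Brioschi's K = (det M1 - det M2)/(EG - F^2)^2.
M1 = [[-E_tt/2 + F_st - G_ss/2, E_s/2, F_s - E_t/2], [F_t - G_s/2, E, F], [G_t/2, F, G]] = [[-4, -7/3, 0], [18, 85/9, 0], [0, 0, 81]]; det M1 = 342
M2 = [[0, E_t/2, G_s/2], [E_t/2, E, F], [G_s/2, F, G]] = [[0, 0, -18], [0, 85/9, 0], [-18, 0, 81]]; det M2 = -3060
det M1 - det M2 = 3402; K = 3402 / (765)^2 = 42/7225


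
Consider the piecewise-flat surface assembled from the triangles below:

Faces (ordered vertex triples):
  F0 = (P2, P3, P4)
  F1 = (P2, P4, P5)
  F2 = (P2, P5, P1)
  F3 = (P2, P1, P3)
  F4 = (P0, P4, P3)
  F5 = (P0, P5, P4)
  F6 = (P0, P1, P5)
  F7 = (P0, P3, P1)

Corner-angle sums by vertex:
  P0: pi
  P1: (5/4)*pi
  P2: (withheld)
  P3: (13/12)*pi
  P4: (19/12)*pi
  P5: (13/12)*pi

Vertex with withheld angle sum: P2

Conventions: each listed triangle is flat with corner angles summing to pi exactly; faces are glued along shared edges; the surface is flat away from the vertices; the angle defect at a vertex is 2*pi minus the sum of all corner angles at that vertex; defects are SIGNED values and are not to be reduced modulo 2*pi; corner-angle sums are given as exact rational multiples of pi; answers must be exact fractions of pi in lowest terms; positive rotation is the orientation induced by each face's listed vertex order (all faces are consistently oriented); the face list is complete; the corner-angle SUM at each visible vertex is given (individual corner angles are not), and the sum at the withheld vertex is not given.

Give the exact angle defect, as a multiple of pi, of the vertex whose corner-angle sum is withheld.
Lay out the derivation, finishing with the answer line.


V = 6, E = 12, F = 8; chi = V - E + F = 2
Gauss-Bonnet: total defect = 2*pi*chi = 4*pi; visible defects sum to 4*pi

Answer: defect(P2) = 0


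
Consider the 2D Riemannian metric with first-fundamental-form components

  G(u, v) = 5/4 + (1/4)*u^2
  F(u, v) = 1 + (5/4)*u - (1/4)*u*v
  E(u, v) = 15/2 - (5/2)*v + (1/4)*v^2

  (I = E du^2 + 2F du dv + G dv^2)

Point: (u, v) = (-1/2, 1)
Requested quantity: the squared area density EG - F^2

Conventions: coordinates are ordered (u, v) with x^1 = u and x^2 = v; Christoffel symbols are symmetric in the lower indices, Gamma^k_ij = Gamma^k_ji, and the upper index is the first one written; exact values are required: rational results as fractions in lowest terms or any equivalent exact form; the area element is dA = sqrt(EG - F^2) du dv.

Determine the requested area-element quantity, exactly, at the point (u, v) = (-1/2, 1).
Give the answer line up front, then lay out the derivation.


Answer: EG - F^2 = 425/64

E = 21/4, F = 1/2, G = 21/16; EG - F^2 = 425/64


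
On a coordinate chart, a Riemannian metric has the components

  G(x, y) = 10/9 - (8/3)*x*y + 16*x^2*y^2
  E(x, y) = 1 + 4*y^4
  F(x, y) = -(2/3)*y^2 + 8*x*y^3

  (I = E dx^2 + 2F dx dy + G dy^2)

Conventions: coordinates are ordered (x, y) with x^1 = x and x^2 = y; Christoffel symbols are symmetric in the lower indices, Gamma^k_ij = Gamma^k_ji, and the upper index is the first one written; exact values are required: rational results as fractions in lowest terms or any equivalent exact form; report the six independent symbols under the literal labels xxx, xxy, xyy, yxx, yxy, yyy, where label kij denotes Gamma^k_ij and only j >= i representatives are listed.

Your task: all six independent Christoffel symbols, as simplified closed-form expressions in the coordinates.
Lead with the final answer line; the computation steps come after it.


Answer: Gamma_xxx = 0, Gamma_xxy = 36*y^3/(72*x^2*y^2 - 12*x*y + 18*y^4 + 5), Gamma_xyy = 36*x*y^2/(72*x^2*y^2 - 12*x*y + 18*y^4 + 5), Gamma_yxx = 0, Gamma_yxy = (72*x*y^2 - 6*y)/(72*x^2*y^2 - 12*x*y + 18*y^4 + 5), Gamma_yyy = (72*x^2*y - 6*x)/(72*x^2*y^2 - 12*x*y + 18*y^4 + 5)

E = 1 + 4*y^4; F = -(2/3)*y^2 + 8*x*y^3; G = 10/9 - (8/3)*x*y + 16*x^2*y^2
Gamma^k_ij = (1/2) g^{kl} (d_i g_jl + d_j g_il - d_l g_ij), with g^inv = (1/(EG-F^2)) [[G, -F], [-F, E]]
first partials: E_x = 0, E_y = 16*y^3, F_x = 8*y^3, F_y = -(4/3)*y + 24*x*y^2, G_x = -(8/3)*y + 32*x*y^2, G_y = -(8/3)*x + 32*x^2*y
D = EG - F^2 = 10/9 - (8/3)*x*y + 4*y^4 + 16*x^2*y^2
expanded: Gamma^x_xx = (G E_x - 2F F_x + F E_y)/(2D), Gamma^x_xy = (G E_y - F G_x)/(2D), Gamma^x_yy = (2G F_y - G G_x - F G_y)/(2D), Gamma^y_xx = (2E F_x - E E_y - F E_x)/(2D), Gamma^y_xy = (E G_x - F E_y)/(2D), Gamma^y_yy = (E G_y - 2F F_y + F G_x)/(2D); substitute and cancel common factors


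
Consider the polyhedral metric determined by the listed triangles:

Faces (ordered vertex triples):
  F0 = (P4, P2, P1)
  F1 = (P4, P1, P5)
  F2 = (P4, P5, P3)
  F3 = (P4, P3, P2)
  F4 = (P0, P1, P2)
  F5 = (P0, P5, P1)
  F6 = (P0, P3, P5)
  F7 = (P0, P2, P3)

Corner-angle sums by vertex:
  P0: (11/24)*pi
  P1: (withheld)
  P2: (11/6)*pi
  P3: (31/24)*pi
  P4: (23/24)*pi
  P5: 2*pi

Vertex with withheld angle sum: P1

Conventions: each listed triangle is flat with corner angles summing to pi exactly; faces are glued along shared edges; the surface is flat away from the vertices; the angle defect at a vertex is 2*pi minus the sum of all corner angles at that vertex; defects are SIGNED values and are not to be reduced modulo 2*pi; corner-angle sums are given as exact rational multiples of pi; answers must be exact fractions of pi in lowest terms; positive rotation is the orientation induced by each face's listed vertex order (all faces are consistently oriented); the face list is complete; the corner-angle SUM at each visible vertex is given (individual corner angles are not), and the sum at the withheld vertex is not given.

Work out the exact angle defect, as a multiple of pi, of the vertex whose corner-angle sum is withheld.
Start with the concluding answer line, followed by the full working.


Answer: defect(P1) = (13/24)*pi

V = 6, E = 12, F = 8; chi = V - E + F = 2
Gauss-Bonnet: total defect = 2*pi*chi = 4*pi; visible defects sum to (83/24)*pi


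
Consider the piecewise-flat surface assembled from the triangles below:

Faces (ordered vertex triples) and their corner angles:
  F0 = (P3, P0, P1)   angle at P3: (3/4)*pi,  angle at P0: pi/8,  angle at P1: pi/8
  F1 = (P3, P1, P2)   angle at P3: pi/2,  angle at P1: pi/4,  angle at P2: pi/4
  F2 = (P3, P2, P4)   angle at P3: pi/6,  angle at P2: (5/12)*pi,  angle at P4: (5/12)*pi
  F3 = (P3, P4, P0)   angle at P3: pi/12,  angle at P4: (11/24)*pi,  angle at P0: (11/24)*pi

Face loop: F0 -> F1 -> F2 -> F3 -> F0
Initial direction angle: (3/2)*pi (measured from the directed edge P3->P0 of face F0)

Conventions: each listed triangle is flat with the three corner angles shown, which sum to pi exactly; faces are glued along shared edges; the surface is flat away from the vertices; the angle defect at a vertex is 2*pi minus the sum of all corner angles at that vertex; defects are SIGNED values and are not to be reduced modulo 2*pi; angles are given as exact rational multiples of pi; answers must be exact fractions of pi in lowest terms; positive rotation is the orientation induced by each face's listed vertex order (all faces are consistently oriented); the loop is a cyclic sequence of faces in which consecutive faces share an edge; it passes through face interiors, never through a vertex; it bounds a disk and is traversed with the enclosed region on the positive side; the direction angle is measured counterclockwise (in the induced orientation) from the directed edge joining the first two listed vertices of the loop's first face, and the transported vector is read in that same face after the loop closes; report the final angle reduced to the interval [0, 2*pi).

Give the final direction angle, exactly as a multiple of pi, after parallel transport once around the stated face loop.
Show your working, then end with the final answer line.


enclosed vertex P3: corner angles sum to (3/2)*pi, defect = 2*pi - (3/2)*pi = pi/2
transport around the loop rotates by the sum of enclosed defects; add to the initial angle mod 2*pi
final angle = (3/2)*pi + pi/2 = 0 (mod 2*pi)

Answer: final direction angle = 0


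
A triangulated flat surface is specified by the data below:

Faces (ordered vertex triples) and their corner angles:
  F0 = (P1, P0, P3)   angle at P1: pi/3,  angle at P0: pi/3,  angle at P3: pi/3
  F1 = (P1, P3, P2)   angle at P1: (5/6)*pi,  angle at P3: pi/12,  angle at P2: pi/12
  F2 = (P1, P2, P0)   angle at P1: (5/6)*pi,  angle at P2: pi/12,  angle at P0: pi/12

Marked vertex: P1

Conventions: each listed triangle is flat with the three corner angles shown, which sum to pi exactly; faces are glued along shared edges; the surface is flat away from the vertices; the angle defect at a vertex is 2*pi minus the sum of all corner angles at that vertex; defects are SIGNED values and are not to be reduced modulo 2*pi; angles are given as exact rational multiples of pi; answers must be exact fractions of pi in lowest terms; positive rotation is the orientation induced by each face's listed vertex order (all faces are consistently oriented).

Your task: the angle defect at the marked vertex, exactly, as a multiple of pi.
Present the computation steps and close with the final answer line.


Sum of corner angles at P1: 2*pi
defect = 2*pi - 2*pi

Answer: defect(P1) = 0


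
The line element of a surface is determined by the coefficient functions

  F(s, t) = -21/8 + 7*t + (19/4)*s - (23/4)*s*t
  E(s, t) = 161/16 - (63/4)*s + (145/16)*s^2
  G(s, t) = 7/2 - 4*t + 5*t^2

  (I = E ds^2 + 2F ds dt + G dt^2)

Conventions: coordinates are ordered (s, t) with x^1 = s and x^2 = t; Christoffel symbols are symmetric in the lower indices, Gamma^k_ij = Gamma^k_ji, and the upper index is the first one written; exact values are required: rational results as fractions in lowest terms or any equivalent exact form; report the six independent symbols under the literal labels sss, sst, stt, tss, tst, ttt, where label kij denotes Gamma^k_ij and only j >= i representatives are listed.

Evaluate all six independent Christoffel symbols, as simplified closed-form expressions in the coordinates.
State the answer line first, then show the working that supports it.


Answer: Gamma_sss = (784*s*t^2 + 1176*s*t + 586*s + 56*t^2 - 1078*t - 966)/(784*s^2*t^2 + 1176*s^2*t + 586*s^2 + 112*s*t^2 - 2156*s*t - 1932*s + 84*t^2 - 224*t + 1813), Gamma_sst = 0, Gamma_stt = (-784*s*t - 680*s - 56*t + 1232)/(784*s^2*t^2 + 1176*s^2*t + 586*s^2 + 112*s*t^2 - 2156*s*t - 1932*s + 84*t^2 - 224*t + 1813), Gamma_tss = (-2324*s*t - 1743*s - 350*t + 3472)/(1568*s^2*t^2 + 2352*s^2*t + 1172*s^2 + 224*s*t^2 - 4312*s*t - 3864*s + 168*t^2 - 448*t + 3626), Gamma_tst = 0, Gamma_ttt = (784*s^2*t + 588*s^2 + 112*s*t - 1078*s + 84*t - 112)/(784*s^2*t^2 + 1176*s^2*t + 586*s^2 + 112*s*t^2 - 2156*s*t - 1932*s + 84*t^2 - 224*t + 1813)

E = 161/16 - (63/4)*s + (145/16)*s^2; F = -21/8 + 7*t + (19/4)*s - (23/4)*s*t; G = 7/2 - 4*t + 5*t^2
Gamma^k_ij = (1/2) g^{kl} (d_i g_jl + d_j g_il - d_l g_ij), with g^inv = (1/(EG-F^2)) [[G, -F], [-F, E]]
first partials: E_s = -63/4 + (145/8)*s, E_t = 0, F_s = 19/4 - (23/4)*t, F_t = 7 - (23/4)*s, G_s = 0, G_t = -4 + 10*t
D = EG - F^2 = 1813/64 - (7/2)*t - (483/16)*s + (21/16)*t^2 - (539/16)*s*t + (293/32)*s^2 + (7/4)*s*t^2 + (147/8)*s^2*t + (49/4)*s^2*t^2
expanded: Gamma^s_ss = (G E_s - 2F F_s + F E_t)/(2D), Gamma^s_st = (G E_t - F G_s)/(2D), Gamma^s_tt = (2G F_t - G G_s - F G_t)/(2D), Gamma^t_ss = (2E F_s - E E_t - F E_s)/(2D), Gamma^t_st = (E G_s - F E_t)/(2D), Gamma^t_tt = (E G_t - 2F F_t + F G_s)/(2D); substitute and cancel common factors


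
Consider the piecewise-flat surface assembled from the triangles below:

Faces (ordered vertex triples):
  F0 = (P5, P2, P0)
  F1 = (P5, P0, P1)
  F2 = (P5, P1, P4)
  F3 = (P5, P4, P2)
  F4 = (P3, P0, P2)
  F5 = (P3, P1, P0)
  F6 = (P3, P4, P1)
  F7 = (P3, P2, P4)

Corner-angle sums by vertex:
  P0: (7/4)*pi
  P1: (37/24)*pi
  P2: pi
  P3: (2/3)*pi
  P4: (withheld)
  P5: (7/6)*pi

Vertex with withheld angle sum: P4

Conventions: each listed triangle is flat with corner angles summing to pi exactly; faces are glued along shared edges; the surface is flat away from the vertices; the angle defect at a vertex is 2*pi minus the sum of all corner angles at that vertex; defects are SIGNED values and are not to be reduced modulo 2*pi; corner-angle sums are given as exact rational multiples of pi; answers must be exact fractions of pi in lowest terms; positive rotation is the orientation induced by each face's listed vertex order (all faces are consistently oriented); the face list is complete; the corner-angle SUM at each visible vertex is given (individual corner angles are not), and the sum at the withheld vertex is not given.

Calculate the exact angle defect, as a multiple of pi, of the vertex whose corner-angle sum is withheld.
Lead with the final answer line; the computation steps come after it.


Answer: defect(P4) = pi/8

V = 6, E = 12, F = 8; chi = V - E + F = 2
Gauss-Bonnet: total defect = 2*pi*chi = 4*pi; visible defects sum to (31/8)*pi


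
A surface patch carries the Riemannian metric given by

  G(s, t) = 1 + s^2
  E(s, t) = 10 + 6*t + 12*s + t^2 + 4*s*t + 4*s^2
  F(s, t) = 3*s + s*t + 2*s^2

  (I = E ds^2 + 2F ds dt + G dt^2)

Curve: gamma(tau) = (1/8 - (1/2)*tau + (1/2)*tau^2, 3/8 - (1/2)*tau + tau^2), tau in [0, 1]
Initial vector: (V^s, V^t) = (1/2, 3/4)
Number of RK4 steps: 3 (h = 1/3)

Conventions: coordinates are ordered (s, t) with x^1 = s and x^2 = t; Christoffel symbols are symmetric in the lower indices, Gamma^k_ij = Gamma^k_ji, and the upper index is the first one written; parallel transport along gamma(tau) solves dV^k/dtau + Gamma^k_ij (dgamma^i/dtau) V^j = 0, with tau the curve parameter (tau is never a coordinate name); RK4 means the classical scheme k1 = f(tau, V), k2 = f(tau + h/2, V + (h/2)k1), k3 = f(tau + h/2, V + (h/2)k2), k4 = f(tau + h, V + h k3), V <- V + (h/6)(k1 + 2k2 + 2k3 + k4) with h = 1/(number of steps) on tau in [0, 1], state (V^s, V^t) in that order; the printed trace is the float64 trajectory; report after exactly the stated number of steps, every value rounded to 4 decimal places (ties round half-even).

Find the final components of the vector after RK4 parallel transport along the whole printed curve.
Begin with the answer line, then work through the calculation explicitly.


Answer: V^s = 0.4428, V^t = 0.7497

gamma'(tau) = (-1/2 + tau, -1/2 + 2*tau); f(tau, V)^k = -Gamma^k_ij(gamma(tau)) gamma'^i(tau) V^j; h = 1/3; intermediate values shown to 6 dp
curve data and Christoffel symbols at the stage parameters:
  tau = 0.000000: gamma = (0.125000, 0.375000), gamma' = (-0.500000, -0.500000); Gamma_sss = 0.512141, Gamma_sst = 0.256071, Gamma_stt = 0.000000, Gamma_tss = 0.017660, Gamma_tst = 0.008830, Gamma_ttt = 0.000000
  tau = 0.166667: gamma = (0.055556, 0.319444), gamma' = (-0.333333, -0.166667); Gamma_sss = 0.537208, Gamma_sst = 0.268604, Gamma_stt = 0.000000, Gamma_tss = 0.008700, Gamma_tst = 0.004350, Gamma_ttt = 0.000000
  tau = 0.333333: gamma = (0.013889, 0.319444), gamma' = (-0.166667, 0.166667); Gamma_sss = 0.548541, Gamma_sst = 0.274271, Gamma_stt = 0.000000, Gamma_tss = 0.002276, Gamma_tst = 0.001138, Gamma_ttt = 0.000000
  tau = 0.500000: gamma = (0.000000, 0.375000), gamma' = (0.000000, 0.500000); Gamma_sss = 0.544767, Gamma_sst = 0.272383, Gamma_stt = 0.000000, Gamma_tss = 0.000000, Gamma_tst = 0.000000, Gamma_ttt = 0.000000
  tau = 0.666667: gamma = (0.013889, 0.486111), gamma' = (0.166667, 0.833333); Gamma_sss = 0.526520, Gamma_sst = 0.263260, Gamma_stt = 0.000000, Gamma_tss = 0.002081, Gamma_tst = 0.001041, Gamma_ttt = 0.000000
  tau = 0.833333: gamma = (0.055556, 0.652778), gamma' = (0.333333, 1.166667); Gamma_sss = 0.496230, Gamma_sst = 0.248115, Gamma_stt = 0.000000, Gamma_tss = 0.007324, Gamma_tst = 0.003662, Gamma_ttt = 0.000000
  tau = 1.000000: gamma = (0.125000, 0.875000), gamma' = (0.500000, 1.500000); Gamma_sss = 0.457539, Gamma_sst = 0.228769, Gamma_stt = 0.000000, Gamma_tss = 0.013865, Gamma_tst = 0.006932, Gamma_ttt = 0.000000
step 0: V^s = 0.5000, V^t = 0.7500
step 1: k1 = (0.288079, 0.009934), k2 = (0.189965, 0.003076), k3 = (0.186202, 0.003015), k4 = (0.060023, 0.000249); V <- V + (h/6)(k1 + 2k2 + 2k3 + k4): V^s = 0.5611, V^t = 0.7512
step 2: k1 = (0.059991, 0.000249), k2 = (-0.077784, 0.000000), k3 = (-0.074656, 0.000000), k4 = (-0.197664, -0.000781); V <- V + (h/6)(k1 + 2k2 + 2k3 + k4): V^s = 0.5365, V^t = 0.7512
step 3: k1 = (-0.197754, -0.000782), k2 = (-0.291190, -0.004298), k3 = (-0.284058, -0.004193), k4 = (-0.338479, -0.010257); V <- V + (h/6)(k1 + 2k2 + 2k3 + k4): V^s = 0.4428, V^t = 0.7497


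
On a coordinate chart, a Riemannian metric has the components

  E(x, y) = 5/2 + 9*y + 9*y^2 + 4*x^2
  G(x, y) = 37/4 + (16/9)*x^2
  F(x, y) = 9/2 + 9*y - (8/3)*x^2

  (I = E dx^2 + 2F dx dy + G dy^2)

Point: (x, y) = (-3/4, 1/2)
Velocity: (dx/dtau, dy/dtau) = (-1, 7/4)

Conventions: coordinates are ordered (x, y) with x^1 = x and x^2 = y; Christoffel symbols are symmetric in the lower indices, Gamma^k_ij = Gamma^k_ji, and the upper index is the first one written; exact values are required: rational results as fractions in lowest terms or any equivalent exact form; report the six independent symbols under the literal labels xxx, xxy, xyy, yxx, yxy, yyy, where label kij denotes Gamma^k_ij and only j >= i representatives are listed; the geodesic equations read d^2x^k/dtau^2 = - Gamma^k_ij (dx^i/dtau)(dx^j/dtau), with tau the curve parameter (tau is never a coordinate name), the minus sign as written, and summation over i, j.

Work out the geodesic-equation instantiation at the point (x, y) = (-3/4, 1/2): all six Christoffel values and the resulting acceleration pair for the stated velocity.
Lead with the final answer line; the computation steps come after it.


Answer: Gamma_xxx = 54/493, Gamma_xxy = 818/493, Gamma_xyy = 2542/1479, Gamma_yxx = -280/493, Gamma_yxy = -1988/1479, Gamma_yyy = -620/493; accelerations (d^2x/dtau^2, d^2y/dtau^2) = (5137/11832, -1687/5916)

E = 23/2, F = 15/2, G = 41/4 at the point
E_x = -6, E_y = 18, F_x = 4, F_y = 9, G_x = -8/3, G_y = 0
EG - F^2 = 493/8;  g^inv = (8/493) * [[41/4, -15/2], [-15/2, 23/2]]
first-kind symbols [ij,l] = (1/2)(d_i g_jl + d_j g_il - d_l g_ij): [xx,x] = E_x/2 = -3, [xx,y] = F_x - E_y/2 = -5, [xy,x] = E_y/2 = 9, [xy,y] = G_x/2 = -4/3, [yy,x] = F_y - G_x/2 = 31/3, [yy,y] = G_y/2 = 0
Gamma^x_ij = (G*[ij,x] - F*[ij,y])/(EG - F^2), Gamma^y_ij = (E*[ij,y] - F*[ij,x])/(EG - F^2)
Gamma_xxx = 54/493, Gamma_xxy = 818/493, Gamma_xyy = 2542/1479, Gamma_yxx = -280/493, Gamma_yxy = -1988/1479, Gamma_yyy = -620/493
d^2x/dtau^2 = -(Gamma_xxx*(-1)^2 + 2*Gamma_xxy*(-1)*(7/4) + Gamma_xyy*(7/4)^2) = 5137/11832
d^2y/dtau^2 = -(Gamma_yxx*(-1)^2 + 2*Gamma_yxy*(-1)*(7/4) + Gamma_yyy*(7/4)^2) = -1687/5916


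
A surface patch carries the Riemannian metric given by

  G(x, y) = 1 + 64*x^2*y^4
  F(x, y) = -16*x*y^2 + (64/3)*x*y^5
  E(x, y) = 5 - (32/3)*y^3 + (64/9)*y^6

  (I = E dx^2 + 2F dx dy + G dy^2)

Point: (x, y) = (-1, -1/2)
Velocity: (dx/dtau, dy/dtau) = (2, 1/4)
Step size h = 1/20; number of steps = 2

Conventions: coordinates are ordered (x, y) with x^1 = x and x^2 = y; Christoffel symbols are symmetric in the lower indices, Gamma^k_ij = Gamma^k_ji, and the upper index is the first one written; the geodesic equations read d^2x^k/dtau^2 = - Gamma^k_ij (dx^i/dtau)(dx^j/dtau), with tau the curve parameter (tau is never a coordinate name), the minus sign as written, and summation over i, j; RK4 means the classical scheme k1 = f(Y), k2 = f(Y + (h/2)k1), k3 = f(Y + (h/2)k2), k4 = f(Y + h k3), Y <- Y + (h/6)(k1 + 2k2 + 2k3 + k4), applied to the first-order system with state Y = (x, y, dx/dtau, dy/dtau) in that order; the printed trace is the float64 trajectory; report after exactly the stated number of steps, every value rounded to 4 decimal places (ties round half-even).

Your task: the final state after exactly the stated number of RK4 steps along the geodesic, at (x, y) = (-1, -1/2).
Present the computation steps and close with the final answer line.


f(Y) = (dx/dtau, dy/dtau, -Gamma^x_ij Y'^i Y'^j, -Gamma^y_ij Y'^i Y'^j) with the Gammas evaluated at the stage position; h = 0.050000; intermediate values shown to 6 dp
step 0: x = -1.0000, y = -0.5000, dx/dtau = 2.0000, dy/dtau = 0.2500
step 1:
  k1: at (x, y) = (-1.000000, -0.500000), (dx/dtau, dy/dtau) = (2.000000, 0.250000); Gamma_xxx = 0.000000, Gamma_xxy = -0.446809, Gamma_xyy = -1.787234, Gamma_yxx = 0.000000, Gamma_yxy = -0.382979, Gamma_yyy = -1.531915; k1 = (2.000000, 0.250000, 0.558511, 0.478723)
  k2: at (x, y) = (-0.950000, -0.493750), (dx/dtau, dy/dtau) = (2.013963, 0.261968); Gamma_xxx = 0.000000, Gamma_xxy = -0.460970, Gamma_xyy = -1.773859, Gamma_yxx = 0.000000, Gamma_yxy = -0.367983, Gamma_yyy = -1.416034; k2 = (2.013963, 0.261968, 0.608145, 0.485469)
  k3: at (x, y) = (-0.949651, -0.493451), (dx/dtau, dy/dtau) = (2.015204, 0.262137); Gamma_xxx = 0.000000, Gamma_xxy = -0.460931, Gamma_xyy = -1.774133, Gamma_yxx = 0.000000, Gamma_yxy = -0.367463, Gamma_yyy = -1.414373; k3 = (2.015204, 0.262137, 0.608893, 0.485421)
  k4: at (x, y) = (-0.899240, -0.486893), (dx/dtau, dy/dtau) = (2.030445, 0.274271); Gamma_xxx = 0.000000, Gamma_xxy = -0.473965, Gamma_xyy = -1.750724, Gamma_yxx = 0.000000, Gamma_yxy = -0.350252, Gamma_yyy = -1.293756; k4 = (2.030445, 0.274271, 0.659592, 0.487427)
  Y <- Y + (h/6)(k1 + 2k2 + 2k3 + k4): x = -0.8993, y = -0.4869, dx/dtau = 2.0304, dy/dtau = 0.2742
step 2:
  k1: at (x, y) = (-0.899260, -0.486896), (dx/dtau, dy/dtau) = (2.030435, 0.274233); Gamma_xxx = 0.000000, Gamma_xxy = -0.473960, Gamma_xyy = -1.750736, Gamma_yxx = 0.000000, Gamma_yxy = -0.350259, Gamma_yyy = -1.293806; k1 = (2.030435, 0.274233, 0.659474, 0.487356)
  k2: at (x, y) = (-0.848499, -0.480040), (dx/dtau, dy/dtau) = (2.046922, 0.286417); Gamma_xxx = 0.000000, Gamma_xxy = -0.485536, Gamma_xyy = -1.716425, Gamma_yxx = 0.000000, Gamma_yxy = -0.330931, Gamma_yyy = -1.169881; k2 = (2.046922, 0.286417, 0.710118, 0.484002)
  k3: at (x, y) = (-0.848087, -0.479736), (dx/dtau, dy/dtau) = (2.048188, 0.286333); Gamma_xxx = 0.000000, Gamma_xxy = -0.485422, Gamma_xyy = -1.716280, Gamma_yxx = 0.000000, Gamma_yxy = -0.330354, Gamma_yyy = -1.168015; k3 = (2.048188, 0.286333, 0.710076, 0.483243)
  k4: at (x, y) = (-0.796851, -0.472579), (dx/dtau, dy/dtau) = (2.065939, 0.298395); Gamma_xxx = 0.000000, Gamma_xxy = -0.495165, Gamma_xyy = -1.669867, Gamma_yxx = 0.000000, Gamma_yxy = -0.308998, Gamma_yyy = -1.042050; k4 = (2.065939, 0.298395, 0.759188, 0.473757)
  Y <- Y + (h/6)(k1 + 2k2 + 2k3 + k4): x = -0.7969, y = -0.4726, dx/dtau = 2.0659, dy/dtau = 0.2984

Answer: x = -0.7969, y = -0.4726, dx/dtau = 2.0659, dy/dtau = 0.2984


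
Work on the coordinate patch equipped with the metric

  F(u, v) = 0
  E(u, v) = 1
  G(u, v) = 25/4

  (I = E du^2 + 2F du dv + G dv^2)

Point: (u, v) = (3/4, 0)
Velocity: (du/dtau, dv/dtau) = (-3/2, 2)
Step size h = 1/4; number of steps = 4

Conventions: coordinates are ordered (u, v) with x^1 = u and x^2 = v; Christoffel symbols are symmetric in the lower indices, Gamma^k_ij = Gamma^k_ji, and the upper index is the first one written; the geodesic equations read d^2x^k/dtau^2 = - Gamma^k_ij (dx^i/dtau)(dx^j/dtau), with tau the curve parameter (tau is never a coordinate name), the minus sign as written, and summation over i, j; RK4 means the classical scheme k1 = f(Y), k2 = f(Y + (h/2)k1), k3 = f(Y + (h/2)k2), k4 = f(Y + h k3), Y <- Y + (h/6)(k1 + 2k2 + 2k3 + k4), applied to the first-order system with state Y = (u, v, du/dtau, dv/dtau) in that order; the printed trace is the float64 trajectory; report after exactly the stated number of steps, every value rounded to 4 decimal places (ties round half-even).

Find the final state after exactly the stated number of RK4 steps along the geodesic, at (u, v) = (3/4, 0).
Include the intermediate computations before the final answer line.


f(Y) = (du/dtau, dv/dtau, -Gamma^u_ij Y'^i Y'^j, -Gamma^v_ij Y'^i Y'^j) with the Gammas evaluated at the stage position; h = 0.250000; intermediate values shown to 6 dp
step 0: u = 0.7500, v = 0.0000, du/dtau = -1.5000, dv/dtau = 2.0000
step 1:
  k1: at (u, v) = (0.750000, 0.000000), (du/dtau, dv/dtau) = (-1.500000, 2.000000); Gamma_uuu = 0.000000, Gamma_uuv = 0.000000, Gamma_uvv = 0.000000, Gamma_vuu = 0.000000, Gamma_vuv = 0.000000, Gamma_vvv = 0.000000; k1 = (-1.500000, 2.000000, 0.000000, 0.000000)
  k2: at (u, v) = (0.562500, 0.250000), (du/dtau, dv/dtau) = (-1.500000, 2.000000); Gamma_uuu = 0.000000, Gamma_uuv = 0.000000, Gamma_uvv = 0.000000, Gamma_vuu = 0.000000, Gamma_vuv = 0.000000, Gamma_vvv = 0.000000; k2 = (-1.500000, 2.000000, 0.000000, 0.000000)
  k3: at (u, v) = (0.562500, 0.250000), (du/dtau, dv/dtau) = (-1.500000, 2.000000); Gamma_uuu = 0.000000, Gamma_uuv = 0.000000, Gamma_uvv = 0.000000, Gamma_vuu = 0.000000, Gamma_vuv = 0.000000, Gamma_vvv = 0.000000; k3 = (-1.500000, 2.000000, 0.000000, 0.000000)
  k4: at (u, v) = (0.375000, 0.500000), (du/dtau, dv/dtau) = (-1.500000, 2.000000); Gamma_uuu = 0.000000, Gamma_uuv = 0.000000, Gamma_uvv = 0.000000, Gamma_vuu = 0.000000, Gamma_vuv = 0.000000, Gamma_vvv = 0.000000; k4 = (-1.500000, 2.000000, 0.000000, 0.000000)
  Y <- Y + (h/6)(k1 + 2k2 + 2k3 + k4): u = 0.3750, v = 0.5000, du/dtau = -1.5000, dv/dtau = 2.0000
step 2:
  k1: at (u, v) = (0.375000, 0.500000), (du/dtau, dv/dtau) = (-1.500000, 2.000000); Gamma_uuu = 0.000000, Gamma_uuv = 0.000000, Gamma_uvv = 0.000000, Gamma_vuu = 0.000000, Gamma_vuv = 0.000000, Gamma_vvv = 0.000000; k1 = (-1.500000, 2.000000, 0.000000, 0.000000)
  k2: at (u, v) = (0.187500, 0.750000), (du/dtau, dv/dtau) = (-1.500000, 2.000000); Gamma_uuu = 0.000000, Gamma_uuv = 0.000000, Gamma_uvv = 0.000000, Gamma_vuu = 0.000000, Gamma_vuv = 0.000000, Gamma_vvv = 0.000000; k2 = (-1.500000, 2.000000, 0.000000, 0.000000)
  k3: at (u, v) = (0.187500, 0.750000), (du/dtau, dv/dtau) = (-1.500000, 2.000000); Gamma_uuu = 0.000000, Gamma_uuv = 0.000000, Gamma_uvv = 0.000000, Gamma_vuu = 0.000000, Gamma_vuv = 0.000000, Gamma_vvv = 0.000000; k3 = (-1.500000, 2.000000, 0.000000, 0.000000)
  k4: at (u, v) = (0.000000, 1.000000), (du/dtau, dv/dtau) = (-1.500000, 2.000000); Gamma_uuu = 0.000000, Gamma_uuv = 0.000000, Gamma_uvv = 0.000000, Gamma_vuu = 0.000000, Gamma_vuv = 0.000000, Gamma_vvv = 0.000000; k4 = (-1.500000, 2.000000, 0.000000, 0.000000)
  Y <- Y + (h/6)(k1 + 2k2 + 2k3 + k4): u = 0.0000, v = 1.0000, du/dtau = -1.5000, dv/dtau = 2.0000
step 3:
  k1: at (u, v) = (0.000000, 1.000000), (du/dtau, dv/dtau) = (-1.500000, 2.000000); Gamma_uuu = 0.000000, Gamma_uuv = 0.000000, Gamma_uvv = 0.000000, Gamma_vuu = 0.000000, Gamma_vuv = 0.000000, Gamma_vvv = 0.000000; k1 = (-1.500000, 2.000000, 0.000000, 0.000000)
  k2: at (u, v) = (-0.187500, 1.250000), (du/dtau, dv/dtau) = (-1.500000, 2.000000); Gamma_uuu = 0.000000, Gamma_uuv = 0.000000, Gamma_uvv = 0.000000, Gamma_vuu = 0.000000, Gamma_vuv = 0.000000, Gamma_vvv = 0.000000; k2 = (-1.500000, 2.000000, 0.000000, 0.000000)
  k3: at (u, v) = (-0.187500, 1.250000), (du/dtau, dv/dtau) = (-1.500000, 2.000000); Gamma_uuu = 0.000000, Gamma_uuv = 0.000000, Gamma_uvv = 0.000000, Gamma_vuu = 0.000000, Gamma_vuv = 0.000000, Gamma_vvv = 0.000000; k3 = (-1.500000, 2.000000, 0.000000, 0.000000)
  k4: at (u, v) = (-0.375000, 1.500000), (du/dtau, dv/dtau) = (-1.500000, 2.000000); Gamma_uuu = 0.000000, Gamma_uuv = 0.000000, Gamma_uvv = 0.000000, Gamma_vuu = 0.000000, Gamma_vuv = 0.000000, Gamma_vvv = 0.000000; k4 = (-1.500000, 2.000000, 0.000000, 0.000000)
  Y <- Y + (h/6)(k1 + 2k2 + 2k3 + k4): u = -0.3750, v = 1.5000, du/dtau = -1.5000, dv/dtau = 2.0000
step 4:
  k1: at (u, v) = (-0.375000, 1.500000), (du/dtau, dv/dtau) = (-1.500000, 2.000000); Gamma_uuu = 0.000000, Gamma_uuv = 0.000000, Gamma_uvv = 0.000000, Gamma_vuu = 0.000000, Gamma_vuv = 0.000000, Gamma_vvv = 0.000000; k1 = (-1.500000, 2.000000, 0.000000, 0.000000)
  k2: at (u, v) = (-0.562500, 1.750000), (du/dtau, dv/dtau) = (-1.500000, 2.000000); Gamma_uuu = 0.000000, Gamma_uuv = 0.000000, Gamma_uvv = 0.000000, Gamma_vuu = 0.000000, Gamma_vuv = 0.000000, Gamma_vvv = 0.000000; k2 = (-1.500000, 2.000000, 0.000000, 0.000000)
  k3: at (u, v) = (-0.562500, 1.750000), (du/dtau, dv/dtau) = (-1.500000, 2.000000); Gamma_uuu = 0.000000, Gamma_uuv = 0.000000, Gamma_uvv = 0.000000, Gamma_vuu = 0.000000, Gamma_vuv = 0.000000, Gamma_vvv = 0.000000; k3 = (-1.500000, 2.000000, 0.000000, 0.000000)
  k4: at (u, v) = (-0.750000, 2.000000), (du/dtau, dv/dtau) = (-1.500000, 2.000000); Gamma_uuu = 0.000000, Gamma_uuv = 0.000000, Gamma_uvv = 0.000000, Gamma_vuu = 0.000000, Gamma_vuv = 0.000000, Gamma_vvv = 0.000000; k4 = (-1.500000, 2.000000, 0.000000, 0.000000)
  Y <- Y + (h/6)(k1 + 2k2 + 2k3 + k4): u = -0.7500, v = 2.0000, du/dtau = -1.5000, dv/dtau = 2.0000

Answer: u = -0.7500, v = 2.0000, du/dtau = -1.5000, dv/dtau = 2.0000


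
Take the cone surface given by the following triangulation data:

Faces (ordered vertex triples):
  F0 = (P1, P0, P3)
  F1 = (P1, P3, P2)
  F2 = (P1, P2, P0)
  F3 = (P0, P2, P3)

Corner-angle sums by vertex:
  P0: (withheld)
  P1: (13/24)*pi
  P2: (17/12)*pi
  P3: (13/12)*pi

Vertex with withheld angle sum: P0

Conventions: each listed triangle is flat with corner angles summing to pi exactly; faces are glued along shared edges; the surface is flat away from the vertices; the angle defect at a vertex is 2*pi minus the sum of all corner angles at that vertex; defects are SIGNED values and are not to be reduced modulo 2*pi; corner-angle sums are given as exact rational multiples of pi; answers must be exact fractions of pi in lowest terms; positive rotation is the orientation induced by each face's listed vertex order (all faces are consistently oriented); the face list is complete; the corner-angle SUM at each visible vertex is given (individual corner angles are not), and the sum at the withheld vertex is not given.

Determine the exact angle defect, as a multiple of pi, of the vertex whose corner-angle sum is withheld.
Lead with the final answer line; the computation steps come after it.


Answer: defect(P0) = (25/24)*pi

V = 4, E = 6, F = 4; chi = V - E + F = 2
Gauss-Bonnet: total defect = 2*pi*chi = 4*pi; visible defects sum to (71/24)*pi


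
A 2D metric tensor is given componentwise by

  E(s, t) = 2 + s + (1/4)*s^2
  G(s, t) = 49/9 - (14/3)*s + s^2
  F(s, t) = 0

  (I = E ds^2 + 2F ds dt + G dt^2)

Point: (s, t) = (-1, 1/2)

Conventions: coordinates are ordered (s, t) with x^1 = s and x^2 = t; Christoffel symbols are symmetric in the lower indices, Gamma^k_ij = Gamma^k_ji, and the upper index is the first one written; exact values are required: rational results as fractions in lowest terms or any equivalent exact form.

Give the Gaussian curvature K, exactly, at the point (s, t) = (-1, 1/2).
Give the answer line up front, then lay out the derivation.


Answer: K = -6/125

E = 5/4, F = 0, G = 100/9, EG - F^2 = 125/9 at the point
E_s = 1/2, E_t = 0, F_s = 0, F_t = 0, G_s = -20/3, G_t = 0
E_tt = 0, F_st = 0, G_ss = 2
Using the Brioschi determinant formula for K from the metric derivatives:
M1 = [[-E_tt/2 + F_st - G_ss/2, E_s/2, F_s - E_t/2], [F_t - G_s/2, E, F], [G_t/2, F, G]] = [[-1, 1/4, 0], [10/3, 5/4, 0], [0, 0, 100/9]]; det M1 = -625/27
M2 = [[0, E_t/2, G_s/2], [E_t/2, E, F], [G_s/2, F, G]] = [[0, 0, -10/3], [0, 5/4, 0], [-10/3, 0, 100/9]]; det M2 = -125/9
det M1 - det M2 = -250/27; K = -250/27 / (125/9)^2 = -6/125


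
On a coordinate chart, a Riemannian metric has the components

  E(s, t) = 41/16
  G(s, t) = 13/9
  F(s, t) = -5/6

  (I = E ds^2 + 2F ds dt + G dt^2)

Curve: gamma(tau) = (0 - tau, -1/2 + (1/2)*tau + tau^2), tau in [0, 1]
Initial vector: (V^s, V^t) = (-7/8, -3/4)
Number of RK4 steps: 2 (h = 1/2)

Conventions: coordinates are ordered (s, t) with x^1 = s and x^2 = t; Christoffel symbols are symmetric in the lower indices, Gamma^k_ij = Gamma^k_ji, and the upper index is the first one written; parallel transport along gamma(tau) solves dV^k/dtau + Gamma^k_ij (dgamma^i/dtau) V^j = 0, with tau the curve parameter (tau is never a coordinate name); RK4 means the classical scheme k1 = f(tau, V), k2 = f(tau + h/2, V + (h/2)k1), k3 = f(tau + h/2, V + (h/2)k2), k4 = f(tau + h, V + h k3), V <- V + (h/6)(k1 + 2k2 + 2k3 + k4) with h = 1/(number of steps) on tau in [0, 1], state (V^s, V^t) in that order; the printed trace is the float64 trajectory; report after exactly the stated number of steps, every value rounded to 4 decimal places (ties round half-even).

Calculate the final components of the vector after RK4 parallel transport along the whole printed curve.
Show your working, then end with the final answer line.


gamma'(tau) = (-1, 1/2 + 2*tau); f(tau, V)^k = -Gamma^k_ij(gamma(tau)) gamma'^i(tau) V^j; h = 1/2; intermediate values shown to 6 dp
curve data and Christoffel symbols at the stage parameters:
  tau = 0.000000: gamma = (0.000000, -0.500000), gamma' = (-1.000000, 0.500000); Gamma_sss = 0.000000, Gamma_sst = 0.000000, Gamma_stt = 0.000000, Gamma_tss = 0.000000, Gamma_tst = 0.000000, Gamma_ttt = 0.000000
  tau = 0.250000: gamma = (-0.250000, -0.312500), gamma' = (-1.000000, 1.000000); Gamma_sss = 0.000000, Gamma_sst = 0.000000, Gamma_stt = 0.000000, Gamma_tss = 0.000000, Gamma_tst = 0.000000, Gamma_ttt = 0.000000
  tau = 0.500000: gamma = (-0.500000, 0.000000), gamma' = (-1.000000, 1.500000); Gamma_sss = 0.000000, Gamma_sst = 0.000000, Gamma_stt = 0.000000, Gamma_tss = 0.000000, Gamma_tst = 0.000000, Gamma_ttt = 0.000000
  tau = 0.750000: gamma = (-0.750000, 0.437500), gamma' = (-1.000000, 2.000000); Gamma_sss = 0.000000, Gamma_sst = 0.000000, Gamma_stt = 0.000000, Gamma_tss = 0.000000, Gamma_tst = 0.000000, Gamma_ttt = 0.000000
  tau = 1.000000: gamma = (-1.000000, 1.000000), gamma' = (-1.000000, 2.500000); Gamma_sss = 0.000000, Gamma_sst = 0.000000, Gamma_stt = 0.000000, Gamma_tss = 0.000000, Gamma_tst = 0.000000, Gamma_ttt = 0.000000
step 0: V^s = -0.8750, V^t = -0.7500
step 1: k1 = (0.000000, 0.000000), k2 = (0.000000, 0.000000), k3 = (0.000000, 0.000000), k4 = (0.000000, 0.000000); V <- V + (h/6)(k1 + 2k2 + 2k3 + k4): V^s = -0.8750, V^t = -0.7500
step 2: k1 = (0.000000, 0.000000), k2 = (0.000000, 0.000000), k3 = (0.000000, 0.000000), k4 = (0.000000, 0.000000); V <- V + (h/6)(k1 + 2k2 + 2k3 + k4): V^s = -0.8750, V^t = -0.7500

Answer: V^s = -0.8750, V^t = -0.7500


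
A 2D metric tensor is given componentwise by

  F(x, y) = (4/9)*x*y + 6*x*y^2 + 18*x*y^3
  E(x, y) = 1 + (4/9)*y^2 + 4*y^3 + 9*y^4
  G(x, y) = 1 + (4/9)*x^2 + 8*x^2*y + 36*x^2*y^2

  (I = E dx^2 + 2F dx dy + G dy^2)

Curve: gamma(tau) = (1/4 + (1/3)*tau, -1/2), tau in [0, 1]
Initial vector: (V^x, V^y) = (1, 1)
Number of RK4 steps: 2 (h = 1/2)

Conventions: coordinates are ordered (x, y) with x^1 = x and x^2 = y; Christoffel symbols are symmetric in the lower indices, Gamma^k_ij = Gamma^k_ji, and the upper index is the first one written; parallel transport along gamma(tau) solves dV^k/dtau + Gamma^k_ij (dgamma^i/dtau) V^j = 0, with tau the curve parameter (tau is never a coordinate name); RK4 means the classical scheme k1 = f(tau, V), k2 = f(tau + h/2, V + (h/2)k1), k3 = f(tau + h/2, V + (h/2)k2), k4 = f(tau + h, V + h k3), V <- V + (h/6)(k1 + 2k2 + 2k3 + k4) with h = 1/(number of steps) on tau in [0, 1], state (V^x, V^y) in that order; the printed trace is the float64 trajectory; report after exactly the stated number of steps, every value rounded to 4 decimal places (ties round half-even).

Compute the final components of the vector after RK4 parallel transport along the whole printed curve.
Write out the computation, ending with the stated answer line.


gamma'(tau) = (1/3, 0); f(tau, V)^k = -Gamma^k_ij(gamma(tau)) gamma'^i(tau) V^j; h = 1/2; intermediate values shown to 6 dp
curve data and Christoffel symbols at the stage parameters:
  tau = 0.000000: gamma = (0.250000, -0.500000), gamma' = (0.333333, 0.000000); Gamma_xxx = 0.000000, Gamma_xxy = -0.642202, Gamma_xyy = 0.412844, Gamma_yxx = 0.000000, Gamma_yxy = 0.899083, Gamma_yyy = -0.577982
  tau = 0.250000: gamma = (0.333333, -0.500000), gamma' = (0.333333, 0.000000); Gamma_xxx = 0.000000, Gamma_xxy = -0.546638, Gamma_xyy = 0.468547, Gamma_yxx = 0.000000, Gamma_yxy = 1.020390, Gamma_yyy = -0.874620
  tau = 0.500000: gamma = (0.416667, -0.500000), gamma' = (0.333333, 0.000000); Gamma_xxx = 0.000000, Gamma_xxy = -0.458849, Gamma_xyy = 0.491624, Gamma_yxx = 0.000000, Gamma_yxy = 1.070648, Gamma_yyy = -1.147123
  tau = 0.750000: gamma = (0.500000, -0.500000), gamma' = (0.333333, 0.000000); Gamma_xxx = 0.000000, Gamma_xxy = -0.383562, Gamma_xyy = 0.493151, Gamma_yxx = 0.000000, Gamma_yxy = 1.073973, Gamma_yyy = -1.380822
  tau = 1.000000: gamma = (0.583333, -0.500000), gamma' = (0.333333, 0.000000); Gamma_xxx = 0.000000, Gamma_xxy = -0.321265, Gamma_xyy = 0.481897, Gamma_yxx = 0.000000, Gamma_yxy = 1.049465, Gamma_yyy = -1.574197
step 0: V^x = 1.0000, V^y = 1.0000
step 1: k1 = (0.214067, -0.299694), k2 = (0.168561, -0.314646), k3 = (0.167879, -0.313375), k4 = (0.128984, -0.300964); V <- V + (h/6)(k1 + 2k2 + 2k3 + k4): V^x = 1.0847, V^y = 0.8453
step 2: k1 = (0.129285, -0.301664), k2 = (0.098429, -0.275602), k3 = (0.099262, -0.277935), k4 = (0.075637, -0.247082); V <- V + (h/6)(k1 + 2k2 + 2k3 + k4): V^x = 1.1347, V^y = 0.7073

Answer: V^x = 1.1347, V^y = 0.7073


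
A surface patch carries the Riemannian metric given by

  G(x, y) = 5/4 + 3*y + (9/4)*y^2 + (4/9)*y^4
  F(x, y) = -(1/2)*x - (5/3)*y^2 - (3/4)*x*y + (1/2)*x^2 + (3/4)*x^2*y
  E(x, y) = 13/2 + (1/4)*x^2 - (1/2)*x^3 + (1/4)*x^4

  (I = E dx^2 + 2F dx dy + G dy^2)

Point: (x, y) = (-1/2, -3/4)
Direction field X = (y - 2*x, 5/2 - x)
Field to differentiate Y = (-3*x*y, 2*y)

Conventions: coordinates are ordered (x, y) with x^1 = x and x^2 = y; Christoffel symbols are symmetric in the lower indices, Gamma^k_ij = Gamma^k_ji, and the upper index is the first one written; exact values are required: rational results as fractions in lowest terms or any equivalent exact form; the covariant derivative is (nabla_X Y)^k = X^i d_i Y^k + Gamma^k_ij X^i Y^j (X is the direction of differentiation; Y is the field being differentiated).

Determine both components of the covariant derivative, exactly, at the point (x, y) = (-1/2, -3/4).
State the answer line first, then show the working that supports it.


Answer: (nabla_X Y)^x = 370485/113296, (nabla_X Y)^y = 55239/7081

E = 425/64, F = -63/64, G = 13/32 at the point
E_x = -3/4, E_y = 0, F_x = 1/8, F_y = 49/16, G_x = 0, G_y = -9/8
EG - F^2 = 7081/4096;  g^inv = (4096/7081) * [[13/32, 63/64], [63/64, 425/64]]
first-kind symbols [ij,l] = (1/2)(d_i g_jl + d_j g_il - d_l g_ij): [xx,x] = E_x/2 = -3/8, [xx,y] = F_x - E_y/2 = 1/8, [xy,x] = E_y/2 = 0, [xy,y] = G_x/2 = 0, [yy,x] = F_y - G_x/2 = 49/16, [yy,y] = G_y/2 = -9/16
Gamma^x_ij = (G*[ij,x] - F*[ij,y])/(EG - F^2), Gamma^y_ij = (E*[ij,y] - F*[ij,x])/(EG - F^2)
Gamma_xxx = -120/7081, Gamma_xxy = 0, Gamma_xyy = 2828/7081, Gamma_yxx = 1888/7081, Gamma_yxy = 0, Gamma_yyy = -2952/7081
X = (1/4, 3), Y = (-9/8, -3/2) at the point


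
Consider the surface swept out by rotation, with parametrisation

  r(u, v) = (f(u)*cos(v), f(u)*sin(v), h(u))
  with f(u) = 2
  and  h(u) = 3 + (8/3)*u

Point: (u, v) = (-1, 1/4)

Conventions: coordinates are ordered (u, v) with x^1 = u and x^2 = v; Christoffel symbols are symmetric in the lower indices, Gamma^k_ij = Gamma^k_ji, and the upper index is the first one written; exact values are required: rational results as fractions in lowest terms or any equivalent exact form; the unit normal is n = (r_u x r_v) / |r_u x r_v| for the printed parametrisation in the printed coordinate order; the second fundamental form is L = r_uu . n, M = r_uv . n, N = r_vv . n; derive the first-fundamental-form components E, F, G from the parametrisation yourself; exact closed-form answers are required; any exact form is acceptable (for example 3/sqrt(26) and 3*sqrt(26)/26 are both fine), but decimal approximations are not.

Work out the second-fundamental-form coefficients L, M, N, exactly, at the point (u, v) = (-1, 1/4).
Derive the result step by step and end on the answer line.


f = 2, f' = 0, f'' = 0, h' = 8/3, h'' = 0
E = 64/9, F = 0, G = 4; answer radicand W^2 = 64/9
unnormalised second-form numerators: l = 0, m = 0, n = 16/3; L = l/sqrt(64/9), and similarly M = m/sqrt(W^2), N = n/sqrt(W^2)

Answer: L = 0, M = 0, N = 2
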